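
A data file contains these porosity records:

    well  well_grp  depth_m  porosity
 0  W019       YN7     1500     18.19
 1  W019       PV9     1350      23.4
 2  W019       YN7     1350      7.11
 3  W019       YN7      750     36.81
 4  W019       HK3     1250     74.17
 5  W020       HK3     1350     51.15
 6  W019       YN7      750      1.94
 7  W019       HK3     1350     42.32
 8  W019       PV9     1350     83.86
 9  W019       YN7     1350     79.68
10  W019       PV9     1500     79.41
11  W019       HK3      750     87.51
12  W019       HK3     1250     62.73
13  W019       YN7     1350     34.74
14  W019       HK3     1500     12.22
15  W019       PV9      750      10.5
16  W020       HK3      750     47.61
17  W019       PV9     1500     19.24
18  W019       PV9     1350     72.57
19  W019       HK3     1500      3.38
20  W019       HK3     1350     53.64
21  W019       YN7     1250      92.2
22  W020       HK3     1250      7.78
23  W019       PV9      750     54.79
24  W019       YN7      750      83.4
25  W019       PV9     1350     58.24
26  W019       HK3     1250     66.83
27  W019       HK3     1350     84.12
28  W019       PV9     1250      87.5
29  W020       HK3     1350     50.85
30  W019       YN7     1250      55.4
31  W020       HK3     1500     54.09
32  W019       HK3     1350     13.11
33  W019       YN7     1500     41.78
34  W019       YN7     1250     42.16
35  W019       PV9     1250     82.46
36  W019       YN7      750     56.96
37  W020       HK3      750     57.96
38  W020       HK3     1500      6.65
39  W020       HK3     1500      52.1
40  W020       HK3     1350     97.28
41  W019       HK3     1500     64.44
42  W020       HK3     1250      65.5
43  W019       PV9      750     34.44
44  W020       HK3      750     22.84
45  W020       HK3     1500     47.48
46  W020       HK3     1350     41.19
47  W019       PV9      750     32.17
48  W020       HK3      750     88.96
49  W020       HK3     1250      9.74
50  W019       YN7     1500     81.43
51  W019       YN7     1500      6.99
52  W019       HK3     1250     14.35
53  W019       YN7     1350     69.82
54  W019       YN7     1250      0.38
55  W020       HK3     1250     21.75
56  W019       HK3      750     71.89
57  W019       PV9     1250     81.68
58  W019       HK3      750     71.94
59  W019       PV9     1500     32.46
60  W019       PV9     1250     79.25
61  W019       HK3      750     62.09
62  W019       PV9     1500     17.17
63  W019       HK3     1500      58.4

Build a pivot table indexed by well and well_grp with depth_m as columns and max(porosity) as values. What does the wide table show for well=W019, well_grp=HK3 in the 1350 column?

Rows with well=W019, well_grp=HK3 and depth_m=1350: porosity values are 42.32, 53.64, 84.12, 13.11.
max(42.32, 53.64, 84.12, 13.11) = 84.12.

84.12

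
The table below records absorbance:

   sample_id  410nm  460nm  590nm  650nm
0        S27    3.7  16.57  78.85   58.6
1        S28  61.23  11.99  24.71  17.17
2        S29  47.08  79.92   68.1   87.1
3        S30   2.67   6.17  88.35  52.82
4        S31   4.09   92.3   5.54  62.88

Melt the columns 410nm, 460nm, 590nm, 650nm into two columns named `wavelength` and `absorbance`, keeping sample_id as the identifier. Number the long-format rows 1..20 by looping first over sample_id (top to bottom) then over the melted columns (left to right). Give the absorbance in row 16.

52.82

20 rows total (5 × 4). Row 16: index ⌊(16-1)/4⌋ = 3 into sample_id → S30; (16-1) mod 4 = 3 into the melted columns → 650nm.
So row 16 is (S30, 650nm, 52.82); absorbance = 52.82.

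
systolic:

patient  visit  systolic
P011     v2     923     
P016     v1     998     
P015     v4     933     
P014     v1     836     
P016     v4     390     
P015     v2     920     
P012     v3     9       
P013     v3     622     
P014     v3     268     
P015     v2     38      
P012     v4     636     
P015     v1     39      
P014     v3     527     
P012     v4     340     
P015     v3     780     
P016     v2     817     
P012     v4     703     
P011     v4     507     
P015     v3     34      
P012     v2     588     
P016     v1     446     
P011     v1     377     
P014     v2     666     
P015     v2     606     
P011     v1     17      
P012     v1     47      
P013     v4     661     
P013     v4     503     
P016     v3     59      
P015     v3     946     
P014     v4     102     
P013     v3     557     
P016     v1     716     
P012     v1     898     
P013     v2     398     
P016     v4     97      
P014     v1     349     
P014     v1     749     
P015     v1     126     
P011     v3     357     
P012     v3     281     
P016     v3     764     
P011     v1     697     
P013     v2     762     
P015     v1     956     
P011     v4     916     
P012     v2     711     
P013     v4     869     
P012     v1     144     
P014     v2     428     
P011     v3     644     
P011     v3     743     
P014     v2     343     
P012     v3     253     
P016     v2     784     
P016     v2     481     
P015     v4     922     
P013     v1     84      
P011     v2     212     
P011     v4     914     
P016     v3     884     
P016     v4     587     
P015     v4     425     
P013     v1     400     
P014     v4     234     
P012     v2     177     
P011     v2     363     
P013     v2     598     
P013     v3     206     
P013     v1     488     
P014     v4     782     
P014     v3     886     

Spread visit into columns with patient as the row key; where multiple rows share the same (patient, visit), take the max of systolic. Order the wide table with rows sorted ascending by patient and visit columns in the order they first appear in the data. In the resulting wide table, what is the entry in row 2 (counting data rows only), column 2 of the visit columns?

With rows sorted ascending by patient, row 2 is patient=P012. visit columns in first-appearance order: v2, v1, v4, v3; column 2 is v1.
Long rows with patient=P012, visit=v1: max(47, 898, 144) = 898.

898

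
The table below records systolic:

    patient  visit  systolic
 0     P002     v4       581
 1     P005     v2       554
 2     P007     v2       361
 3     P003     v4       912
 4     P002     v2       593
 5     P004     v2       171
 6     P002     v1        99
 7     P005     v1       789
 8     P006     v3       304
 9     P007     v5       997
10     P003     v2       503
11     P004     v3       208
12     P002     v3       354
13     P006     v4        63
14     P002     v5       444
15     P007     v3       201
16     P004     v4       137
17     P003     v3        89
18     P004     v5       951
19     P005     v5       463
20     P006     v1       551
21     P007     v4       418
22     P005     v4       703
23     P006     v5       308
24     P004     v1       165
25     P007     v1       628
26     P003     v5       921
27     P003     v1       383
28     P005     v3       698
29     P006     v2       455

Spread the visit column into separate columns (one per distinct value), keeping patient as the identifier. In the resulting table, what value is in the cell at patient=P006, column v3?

Wide layout: rows indexed by patient, columns are the 5 distinct visit values (v4, v2, v1, v3, v5).
Cell (patient=P006, visit=v3) draws from the long row where patient=P006 and visit=v3, which has systolic=304.

304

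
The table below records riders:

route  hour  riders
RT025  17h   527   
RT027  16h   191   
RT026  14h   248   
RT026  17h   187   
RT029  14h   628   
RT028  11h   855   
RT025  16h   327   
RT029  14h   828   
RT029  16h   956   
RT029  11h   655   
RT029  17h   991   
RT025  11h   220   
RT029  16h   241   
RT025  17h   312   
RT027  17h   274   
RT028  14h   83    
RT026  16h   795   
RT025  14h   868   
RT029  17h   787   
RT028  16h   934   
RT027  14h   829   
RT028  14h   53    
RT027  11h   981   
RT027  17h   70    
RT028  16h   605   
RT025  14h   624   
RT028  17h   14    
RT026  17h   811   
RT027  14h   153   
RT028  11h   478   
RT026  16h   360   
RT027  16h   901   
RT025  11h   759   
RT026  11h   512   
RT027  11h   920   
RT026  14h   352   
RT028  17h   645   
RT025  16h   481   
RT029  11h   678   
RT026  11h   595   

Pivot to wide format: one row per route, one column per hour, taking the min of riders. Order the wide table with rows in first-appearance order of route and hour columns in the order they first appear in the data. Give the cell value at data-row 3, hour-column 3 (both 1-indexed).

With rows in first-appearance order of route, row 3 is route=RT026. hour columns in first-appearance order: 17h, 16h, 14h, 11h; column 3 is 14h.
Long rows with route=RT026, hour=14h: min(248, 352) = 248.

248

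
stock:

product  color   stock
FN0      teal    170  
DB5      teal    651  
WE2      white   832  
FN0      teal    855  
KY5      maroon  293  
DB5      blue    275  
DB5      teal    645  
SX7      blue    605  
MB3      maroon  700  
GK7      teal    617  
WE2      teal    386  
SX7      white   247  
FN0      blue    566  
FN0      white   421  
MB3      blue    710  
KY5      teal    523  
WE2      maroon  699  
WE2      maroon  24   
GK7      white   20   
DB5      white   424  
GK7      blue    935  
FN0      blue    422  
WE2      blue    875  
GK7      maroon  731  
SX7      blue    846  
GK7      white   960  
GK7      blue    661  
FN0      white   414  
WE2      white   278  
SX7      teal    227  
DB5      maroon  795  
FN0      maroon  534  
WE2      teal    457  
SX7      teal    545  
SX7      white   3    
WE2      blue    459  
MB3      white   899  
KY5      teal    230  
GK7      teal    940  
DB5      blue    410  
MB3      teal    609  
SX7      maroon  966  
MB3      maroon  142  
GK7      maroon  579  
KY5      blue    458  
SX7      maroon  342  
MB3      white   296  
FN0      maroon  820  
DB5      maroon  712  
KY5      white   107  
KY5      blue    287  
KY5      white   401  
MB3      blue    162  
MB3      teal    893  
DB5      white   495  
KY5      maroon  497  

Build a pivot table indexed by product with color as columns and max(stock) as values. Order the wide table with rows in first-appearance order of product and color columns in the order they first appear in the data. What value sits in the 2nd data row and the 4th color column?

With rows in first-appearance order of product, row 2 is product=DB5. color columns in first-appearance order: teal, white, maroon, blue; column 4 is blue.
Long rows with product=DB5, color=blue: max(275, 410) = 410.

410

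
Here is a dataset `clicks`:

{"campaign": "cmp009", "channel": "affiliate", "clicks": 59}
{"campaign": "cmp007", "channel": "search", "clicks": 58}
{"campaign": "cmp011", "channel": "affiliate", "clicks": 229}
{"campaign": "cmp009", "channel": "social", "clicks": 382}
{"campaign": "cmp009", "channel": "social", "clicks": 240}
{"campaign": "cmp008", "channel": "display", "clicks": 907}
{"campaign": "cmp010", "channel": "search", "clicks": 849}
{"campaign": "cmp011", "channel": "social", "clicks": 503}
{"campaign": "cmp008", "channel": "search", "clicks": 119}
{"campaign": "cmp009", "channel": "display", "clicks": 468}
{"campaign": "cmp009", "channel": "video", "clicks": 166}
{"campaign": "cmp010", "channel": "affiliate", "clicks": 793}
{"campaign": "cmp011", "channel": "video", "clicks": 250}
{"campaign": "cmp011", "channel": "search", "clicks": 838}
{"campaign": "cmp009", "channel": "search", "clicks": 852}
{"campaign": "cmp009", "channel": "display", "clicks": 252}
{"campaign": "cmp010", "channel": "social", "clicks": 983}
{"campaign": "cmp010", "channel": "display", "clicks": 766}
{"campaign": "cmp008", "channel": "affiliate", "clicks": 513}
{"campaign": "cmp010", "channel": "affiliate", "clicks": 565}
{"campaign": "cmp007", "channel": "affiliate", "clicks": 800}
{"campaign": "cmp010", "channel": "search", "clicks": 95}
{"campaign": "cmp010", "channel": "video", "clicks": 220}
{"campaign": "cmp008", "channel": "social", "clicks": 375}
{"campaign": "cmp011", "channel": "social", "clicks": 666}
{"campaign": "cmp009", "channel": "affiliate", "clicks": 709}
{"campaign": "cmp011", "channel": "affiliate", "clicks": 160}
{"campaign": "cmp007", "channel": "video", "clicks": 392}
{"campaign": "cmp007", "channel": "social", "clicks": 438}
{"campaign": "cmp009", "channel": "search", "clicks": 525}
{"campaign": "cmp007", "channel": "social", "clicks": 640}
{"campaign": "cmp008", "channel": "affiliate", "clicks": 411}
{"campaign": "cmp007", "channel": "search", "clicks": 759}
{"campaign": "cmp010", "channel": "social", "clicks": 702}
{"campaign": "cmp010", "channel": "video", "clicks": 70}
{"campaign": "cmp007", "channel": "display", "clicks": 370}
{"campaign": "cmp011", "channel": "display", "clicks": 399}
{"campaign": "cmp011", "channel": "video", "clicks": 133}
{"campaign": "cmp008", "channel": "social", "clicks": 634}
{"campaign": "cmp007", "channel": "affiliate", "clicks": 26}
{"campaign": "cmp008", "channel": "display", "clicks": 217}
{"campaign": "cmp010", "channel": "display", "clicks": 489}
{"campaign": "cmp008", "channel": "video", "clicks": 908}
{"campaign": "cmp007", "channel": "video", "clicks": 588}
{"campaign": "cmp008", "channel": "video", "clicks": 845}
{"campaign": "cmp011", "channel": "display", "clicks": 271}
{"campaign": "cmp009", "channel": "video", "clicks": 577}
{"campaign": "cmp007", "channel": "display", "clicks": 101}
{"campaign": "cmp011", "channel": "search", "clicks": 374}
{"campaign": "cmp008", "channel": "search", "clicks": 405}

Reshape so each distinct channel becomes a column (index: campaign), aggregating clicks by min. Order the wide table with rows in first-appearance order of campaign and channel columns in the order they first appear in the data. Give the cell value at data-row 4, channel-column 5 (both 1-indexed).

With rows in first-appearance order of campaign, row 4 is campaign=cmp008. channel columns in first-appearance order: affiliate, search, social, display, video; column 5 is video.
Long rows with campaign=cmp008, channel=video: min(908, 845) = 845.

845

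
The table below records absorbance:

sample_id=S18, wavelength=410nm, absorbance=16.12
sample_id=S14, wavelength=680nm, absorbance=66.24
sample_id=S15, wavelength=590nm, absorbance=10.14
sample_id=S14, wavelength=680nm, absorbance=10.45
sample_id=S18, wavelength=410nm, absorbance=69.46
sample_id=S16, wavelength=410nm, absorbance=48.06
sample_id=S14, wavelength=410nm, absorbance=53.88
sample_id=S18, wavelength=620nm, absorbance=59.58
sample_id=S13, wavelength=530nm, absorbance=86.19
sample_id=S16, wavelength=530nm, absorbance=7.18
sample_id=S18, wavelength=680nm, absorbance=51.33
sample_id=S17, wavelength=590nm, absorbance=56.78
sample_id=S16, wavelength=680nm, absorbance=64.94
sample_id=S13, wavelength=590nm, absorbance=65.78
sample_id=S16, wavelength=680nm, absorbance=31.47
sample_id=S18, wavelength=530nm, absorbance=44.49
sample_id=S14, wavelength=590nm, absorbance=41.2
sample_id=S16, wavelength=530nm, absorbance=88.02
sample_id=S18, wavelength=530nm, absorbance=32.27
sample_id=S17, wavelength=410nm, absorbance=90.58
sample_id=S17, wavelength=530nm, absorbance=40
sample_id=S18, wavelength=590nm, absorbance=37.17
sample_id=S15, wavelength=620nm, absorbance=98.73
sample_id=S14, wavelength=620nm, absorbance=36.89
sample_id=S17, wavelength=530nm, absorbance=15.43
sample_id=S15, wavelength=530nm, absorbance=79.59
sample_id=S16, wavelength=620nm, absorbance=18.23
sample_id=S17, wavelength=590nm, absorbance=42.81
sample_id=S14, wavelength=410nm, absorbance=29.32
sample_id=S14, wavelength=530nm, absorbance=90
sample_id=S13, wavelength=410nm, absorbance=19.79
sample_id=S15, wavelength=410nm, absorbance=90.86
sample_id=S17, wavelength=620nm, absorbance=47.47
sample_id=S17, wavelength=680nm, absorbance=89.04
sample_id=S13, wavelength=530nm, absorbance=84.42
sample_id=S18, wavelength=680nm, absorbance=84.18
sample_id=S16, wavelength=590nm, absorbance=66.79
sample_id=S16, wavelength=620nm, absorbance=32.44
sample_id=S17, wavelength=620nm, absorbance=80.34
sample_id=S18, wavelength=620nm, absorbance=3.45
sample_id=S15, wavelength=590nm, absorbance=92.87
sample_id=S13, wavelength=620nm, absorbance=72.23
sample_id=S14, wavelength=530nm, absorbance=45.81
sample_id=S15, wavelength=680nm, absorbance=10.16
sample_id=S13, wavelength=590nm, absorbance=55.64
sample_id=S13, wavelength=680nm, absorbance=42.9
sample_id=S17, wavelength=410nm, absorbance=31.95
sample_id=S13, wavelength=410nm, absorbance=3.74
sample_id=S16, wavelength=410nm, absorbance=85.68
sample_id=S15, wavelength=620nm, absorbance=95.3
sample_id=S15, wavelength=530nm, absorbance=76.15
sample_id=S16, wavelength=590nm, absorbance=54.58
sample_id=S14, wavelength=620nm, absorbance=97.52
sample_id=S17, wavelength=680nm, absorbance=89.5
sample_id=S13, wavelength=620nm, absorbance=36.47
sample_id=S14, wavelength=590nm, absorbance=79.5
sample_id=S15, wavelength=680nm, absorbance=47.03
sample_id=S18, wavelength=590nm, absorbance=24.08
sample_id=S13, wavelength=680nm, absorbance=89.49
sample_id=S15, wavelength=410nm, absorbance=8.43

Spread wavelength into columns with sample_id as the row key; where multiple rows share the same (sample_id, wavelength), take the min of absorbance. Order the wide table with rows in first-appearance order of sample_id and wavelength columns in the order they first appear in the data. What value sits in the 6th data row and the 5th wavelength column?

15.43

With rows in first-appearance order of sample_id, row 6 is sample_id=S17. wavelength columns in first-appearance order: 410nm, 680nm, 590nm, 620nm, 530nm; column 5 is 530nm.
Long rows with sample_id=S17, wavelength=530nm: min(40, 15.43) = 15.43.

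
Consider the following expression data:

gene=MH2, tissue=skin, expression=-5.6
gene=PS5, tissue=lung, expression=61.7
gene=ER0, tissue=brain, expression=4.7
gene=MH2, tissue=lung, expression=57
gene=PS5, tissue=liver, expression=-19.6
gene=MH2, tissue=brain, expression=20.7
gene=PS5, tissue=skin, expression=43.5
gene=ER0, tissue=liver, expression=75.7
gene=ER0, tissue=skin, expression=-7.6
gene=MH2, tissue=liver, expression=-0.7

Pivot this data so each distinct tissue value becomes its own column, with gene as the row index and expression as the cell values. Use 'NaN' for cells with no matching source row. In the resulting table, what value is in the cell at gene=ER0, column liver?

The long row with gene=ER0, tissue=liver has expression=75.7.

75.7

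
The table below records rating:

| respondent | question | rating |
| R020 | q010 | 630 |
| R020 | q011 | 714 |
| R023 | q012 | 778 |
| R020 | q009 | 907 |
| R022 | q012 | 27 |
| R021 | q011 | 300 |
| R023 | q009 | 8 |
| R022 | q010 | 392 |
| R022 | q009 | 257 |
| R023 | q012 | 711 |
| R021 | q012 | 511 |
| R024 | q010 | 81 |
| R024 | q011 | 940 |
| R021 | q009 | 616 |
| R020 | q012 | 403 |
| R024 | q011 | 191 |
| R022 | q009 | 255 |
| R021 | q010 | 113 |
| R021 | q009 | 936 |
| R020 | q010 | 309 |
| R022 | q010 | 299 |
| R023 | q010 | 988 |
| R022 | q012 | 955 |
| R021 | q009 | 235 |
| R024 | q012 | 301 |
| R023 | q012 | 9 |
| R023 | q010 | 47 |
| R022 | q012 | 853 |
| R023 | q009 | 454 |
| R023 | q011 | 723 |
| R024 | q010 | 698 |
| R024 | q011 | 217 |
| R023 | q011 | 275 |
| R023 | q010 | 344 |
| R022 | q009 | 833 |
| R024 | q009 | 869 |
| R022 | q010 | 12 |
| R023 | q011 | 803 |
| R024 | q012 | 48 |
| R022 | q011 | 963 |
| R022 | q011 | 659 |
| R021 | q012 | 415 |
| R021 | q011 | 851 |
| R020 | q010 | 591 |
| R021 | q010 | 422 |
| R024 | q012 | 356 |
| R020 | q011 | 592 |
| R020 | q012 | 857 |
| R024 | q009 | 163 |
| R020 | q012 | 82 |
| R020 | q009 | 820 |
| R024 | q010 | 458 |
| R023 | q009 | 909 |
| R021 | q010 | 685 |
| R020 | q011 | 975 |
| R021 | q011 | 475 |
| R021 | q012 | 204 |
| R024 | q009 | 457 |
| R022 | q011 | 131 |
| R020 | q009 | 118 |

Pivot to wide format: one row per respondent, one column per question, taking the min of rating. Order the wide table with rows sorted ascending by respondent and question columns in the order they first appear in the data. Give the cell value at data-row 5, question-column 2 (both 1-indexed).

With rows sorted ascending by respondent, row 5 is respondent=R024. question columns in first-appearance order: q010, q011, q012, q009; column 2 is q011.
Long rows with respondent=R024, question=q011: min(940, 191, 217) = 191.

191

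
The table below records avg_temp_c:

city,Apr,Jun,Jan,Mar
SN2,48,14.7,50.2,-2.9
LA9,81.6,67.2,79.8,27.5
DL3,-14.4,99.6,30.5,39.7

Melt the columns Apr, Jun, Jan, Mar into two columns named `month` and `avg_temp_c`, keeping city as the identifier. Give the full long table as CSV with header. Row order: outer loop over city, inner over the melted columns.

Each (city, column) pair becomes one row: 3 × 4 = 12 rows.
For example, (SN2, Apr) → avg_temp_c=48.

city,month,avg_temp_c
SN2,Apr,48
SN2,Jun,14.7
SN2,Jan,50.2
SN2,Mar,-2.9
LA9,Apr,81.6
LA9,Jun,67.2
LA9,Jan,79.8
LA9,Mar,27.5
DL3,Apr,-14.4
DL3,Jun,99.6
DL3,Jan,30.5
DL3,Mar,39.7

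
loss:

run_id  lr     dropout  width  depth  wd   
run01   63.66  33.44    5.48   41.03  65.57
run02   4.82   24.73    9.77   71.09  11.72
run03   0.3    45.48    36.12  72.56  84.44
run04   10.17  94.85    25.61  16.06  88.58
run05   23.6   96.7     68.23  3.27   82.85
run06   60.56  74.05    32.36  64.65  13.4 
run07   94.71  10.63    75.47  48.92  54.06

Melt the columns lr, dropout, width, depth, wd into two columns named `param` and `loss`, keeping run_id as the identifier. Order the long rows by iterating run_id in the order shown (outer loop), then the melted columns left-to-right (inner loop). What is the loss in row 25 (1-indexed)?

35 rows total (7 × 5). Row 25: index ⌊(25-1)/5⌋ = 4 into run_id → run05; (25-1) mod 5 = 4 into the melted columns → wd.
So row 25 is (run05, wd, 82.85); loss = 82.85.

82.85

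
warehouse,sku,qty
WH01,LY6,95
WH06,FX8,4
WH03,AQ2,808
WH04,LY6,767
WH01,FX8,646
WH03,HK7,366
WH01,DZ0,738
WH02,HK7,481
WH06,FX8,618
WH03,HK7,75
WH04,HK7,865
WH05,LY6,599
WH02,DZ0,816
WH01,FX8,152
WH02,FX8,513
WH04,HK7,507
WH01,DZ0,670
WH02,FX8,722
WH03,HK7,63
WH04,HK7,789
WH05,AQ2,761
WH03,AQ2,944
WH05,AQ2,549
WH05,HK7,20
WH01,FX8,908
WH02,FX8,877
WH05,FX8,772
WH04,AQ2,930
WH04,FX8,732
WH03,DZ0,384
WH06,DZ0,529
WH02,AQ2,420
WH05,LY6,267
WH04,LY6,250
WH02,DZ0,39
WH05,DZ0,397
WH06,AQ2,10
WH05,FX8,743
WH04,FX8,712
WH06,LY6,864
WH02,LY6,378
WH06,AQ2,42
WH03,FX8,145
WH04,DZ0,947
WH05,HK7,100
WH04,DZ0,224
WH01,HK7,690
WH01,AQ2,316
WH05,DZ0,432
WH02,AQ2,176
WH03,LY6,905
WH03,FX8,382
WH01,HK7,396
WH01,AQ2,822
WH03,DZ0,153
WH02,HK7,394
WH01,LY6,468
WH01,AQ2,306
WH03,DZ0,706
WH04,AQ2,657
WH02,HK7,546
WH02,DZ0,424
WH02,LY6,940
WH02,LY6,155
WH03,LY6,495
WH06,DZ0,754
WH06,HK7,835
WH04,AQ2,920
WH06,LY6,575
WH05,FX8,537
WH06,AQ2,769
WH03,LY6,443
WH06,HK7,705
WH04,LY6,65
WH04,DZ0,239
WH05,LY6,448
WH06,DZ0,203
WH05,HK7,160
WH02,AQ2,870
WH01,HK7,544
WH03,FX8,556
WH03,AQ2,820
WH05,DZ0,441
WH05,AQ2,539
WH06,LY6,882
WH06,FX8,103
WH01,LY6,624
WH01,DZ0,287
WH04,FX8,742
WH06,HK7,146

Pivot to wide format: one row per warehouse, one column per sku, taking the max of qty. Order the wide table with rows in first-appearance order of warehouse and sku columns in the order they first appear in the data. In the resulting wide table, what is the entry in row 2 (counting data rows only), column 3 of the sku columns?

769

With rows in first-appearance order of warehouse, row 2 is warehouse=WH06. sku columns in first-appearance order: LY6, FX8, AQ2, HK7, DZ0; column 3 is AQ2.
Long rows with warehouse=WH06, sku=AQ2: max(10, 42, 769) = 769.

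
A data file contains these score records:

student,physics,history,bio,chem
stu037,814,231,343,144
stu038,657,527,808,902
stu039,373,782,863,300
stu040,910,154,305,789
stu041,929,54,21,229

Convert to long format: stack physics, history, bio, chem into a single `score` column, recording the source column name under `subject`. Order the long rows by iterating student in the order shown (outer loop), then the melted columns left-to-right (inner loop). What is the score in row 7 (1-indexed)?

808

20 rows total (5 × 4). Row 7: index ⌊(7-1)/4⌋ = 1 into student → stu038; (7-1) mod 4 = 2 into the melted columns → bio.
So row 7 is (stu038, bio, 808); score = 808.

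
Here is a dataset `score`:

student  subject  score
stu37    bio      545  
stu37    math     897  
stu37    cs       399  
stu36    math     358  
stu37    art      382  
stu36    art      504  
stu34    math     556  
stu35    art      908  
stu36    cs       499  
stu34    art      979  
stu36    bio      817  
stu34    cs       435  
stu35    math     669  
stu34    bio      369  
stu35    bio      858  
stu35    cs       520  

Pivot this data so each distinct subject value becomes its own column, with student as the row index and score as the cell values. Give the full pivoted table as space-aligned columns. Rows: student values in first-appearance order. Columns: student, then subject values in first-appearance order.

Columns: student plus the 4 distinct subject values (bio, math, cs, art).
For example, row stu37 column bio takes score=545 from the long row (stu37, bio).

student  bio  math  cs   art
stu37    545  897   399  382
stu36    817  358   499  504
stu34    369  556   435  979
stu35    858  669   520  908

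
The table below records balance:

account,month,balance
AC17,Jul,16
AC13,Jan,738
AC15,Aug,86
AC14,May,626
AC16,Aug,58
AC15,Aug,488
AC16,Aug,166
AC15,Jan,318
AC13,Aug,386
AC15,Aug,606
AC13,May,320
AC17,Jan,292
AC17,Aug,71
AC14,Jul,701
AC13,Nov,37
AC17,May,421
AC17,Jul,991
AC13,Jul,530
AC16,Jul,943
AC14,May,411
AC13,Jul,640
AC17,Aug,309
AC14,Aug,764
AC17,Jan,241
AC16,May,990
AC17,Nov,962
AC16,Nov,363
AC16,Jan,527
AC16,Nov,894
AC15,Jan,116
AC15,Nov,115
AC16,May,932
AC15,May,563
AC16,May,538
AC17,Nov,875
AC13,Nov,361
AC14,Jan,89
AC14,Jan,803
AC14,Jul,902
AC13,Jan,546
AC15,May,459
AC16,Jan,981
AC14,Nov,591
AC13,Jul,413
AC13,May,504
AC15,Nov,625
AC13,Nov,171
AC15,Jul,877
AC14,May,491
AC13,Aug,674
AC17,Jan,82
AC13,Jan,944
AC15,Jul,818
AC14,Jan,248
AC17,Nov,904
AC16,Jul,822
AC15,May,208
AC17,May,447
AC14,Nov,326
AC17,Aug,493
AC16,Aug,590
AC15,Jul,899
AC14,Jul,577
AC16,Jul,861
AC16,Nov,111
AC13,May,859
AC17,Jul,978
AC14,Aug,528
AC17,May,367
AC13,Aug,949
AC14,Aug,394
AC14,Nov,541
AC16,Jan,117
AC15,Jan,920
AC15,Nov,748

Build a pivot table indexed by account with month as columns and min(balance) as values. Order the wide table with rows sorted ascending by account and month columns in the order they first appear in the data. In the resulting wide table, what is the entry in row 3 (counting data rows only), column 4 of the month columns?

With rows sorted ascending by account, row 3 is account=AC15. month columns in first-appearance order: Jul, Jan, Aug, May, Nov; column 4 is May.
Long rows with account=AC15, month=May: min(563, 459, 208) = 208.

208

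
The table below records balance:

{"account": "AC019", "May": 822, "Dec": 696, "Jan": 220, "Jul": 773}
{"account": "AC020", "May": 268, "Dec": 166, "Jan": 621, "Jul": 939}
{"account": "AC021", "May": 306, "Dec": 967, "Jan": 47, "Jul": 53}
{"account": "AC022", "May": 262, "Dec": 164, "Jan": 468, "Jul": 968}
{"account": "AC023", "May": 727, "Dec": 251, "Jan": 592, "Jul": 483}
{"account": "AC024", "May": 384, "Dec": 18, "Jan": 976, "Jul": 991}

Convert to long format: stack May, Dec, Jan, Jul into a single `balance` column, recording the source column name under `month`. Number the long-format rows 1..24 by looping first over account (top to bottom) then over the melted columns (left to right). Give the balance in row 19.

592

24 rows total (6 × 4). Row 19: index ⌊(19-1)/4⌋ = 4 into account → AC023; (19-1) mod 4 = 2 into the melted columns → Jan.
So row 19 is (AC023, Jan, 592); balance = 592.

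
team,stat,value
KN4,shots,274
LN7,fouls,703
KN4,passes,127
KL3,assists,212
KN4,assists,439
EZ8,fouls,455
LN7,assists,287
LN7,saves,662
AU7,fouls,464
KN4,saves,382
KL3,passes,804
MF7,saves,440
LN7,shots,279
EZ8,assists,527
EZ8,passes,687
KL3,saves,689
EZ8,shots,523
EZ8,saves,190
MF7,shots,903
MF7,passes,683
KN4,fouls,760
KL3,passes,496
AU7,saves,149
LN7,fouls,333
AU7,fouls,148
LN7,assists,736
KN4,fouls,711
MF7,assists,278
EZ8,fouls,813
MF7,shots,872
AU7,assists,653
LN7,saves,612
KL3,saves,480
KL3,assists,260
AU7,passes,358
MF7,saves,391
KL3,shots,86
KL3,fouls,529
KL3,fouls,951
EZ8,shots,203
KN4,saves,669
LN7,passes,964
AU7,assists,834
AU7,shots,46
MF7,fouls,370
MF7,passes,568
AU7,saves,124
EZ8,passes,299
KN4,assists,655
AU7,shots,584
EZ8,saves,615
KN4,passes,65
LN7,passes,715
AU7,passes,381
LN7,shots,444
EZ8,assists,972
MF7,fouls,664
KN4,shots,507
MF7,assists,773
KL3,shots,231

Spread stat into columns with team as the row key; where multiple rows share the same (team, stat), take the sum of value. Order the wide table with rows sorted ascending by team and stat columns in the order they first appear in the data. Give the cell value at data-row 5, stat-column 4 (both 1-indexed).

1023

With rows sorted ascending by team, row 5 is team=LN7. stat columns in first-appearance order: shots, fouls, passes, assists, saves; column 4 is assists.
Long rows with team=LN7, stat=assists: 287 + 736 = 1023.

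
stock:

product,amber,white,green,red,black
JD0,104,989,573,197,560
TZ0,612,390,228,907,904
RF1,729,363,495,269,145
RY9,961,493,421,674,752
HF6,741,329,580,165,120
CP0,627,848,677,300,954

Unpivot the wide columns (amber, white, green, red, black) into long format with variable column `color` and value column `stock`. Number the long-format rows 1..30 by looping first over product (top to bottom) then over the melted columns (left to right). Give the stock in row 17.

493

30 rows total (6 × 5). Row 17: index ⌊(17-1)/5⌋ = 3 into product → RY9; (17-1) mod 5 = 1 into the melted columns → white.
So row 17 is (RY9, white, 493); stock = 493.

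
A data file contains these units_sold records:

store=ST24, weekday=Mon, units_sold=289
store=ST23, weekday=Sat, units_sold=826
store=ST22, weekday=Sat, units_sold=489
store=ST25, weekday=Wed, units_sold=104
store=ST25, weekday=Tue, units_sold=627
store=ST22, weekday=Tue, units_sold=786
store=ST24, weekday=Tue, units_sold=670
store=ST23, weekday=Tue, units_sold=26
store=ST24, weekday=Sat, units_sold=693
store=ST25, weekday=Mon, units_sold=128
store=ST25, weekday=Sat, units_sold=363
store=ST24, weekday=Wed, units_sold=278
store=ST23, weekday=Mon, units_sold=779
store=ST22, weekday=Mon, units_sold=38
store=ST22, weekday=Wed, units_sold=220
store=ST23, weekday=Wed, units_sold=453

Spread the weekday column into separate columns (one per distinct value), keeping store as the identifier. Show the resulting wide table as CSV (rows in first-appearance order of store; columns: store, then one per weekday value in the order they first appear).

store,Mon,Sat,Wed,Tue
ST24,289,693,278,670
ST23,779,826,453,26
ST22,38,489,220,786
ST25,128,363,104,627

Columns: store plus the 4 distinct weekday values (Mon, Sat, Wed, Tue).
For example, row ST24 column Mon takes units_sold=289 from the long row (ST24, Mon).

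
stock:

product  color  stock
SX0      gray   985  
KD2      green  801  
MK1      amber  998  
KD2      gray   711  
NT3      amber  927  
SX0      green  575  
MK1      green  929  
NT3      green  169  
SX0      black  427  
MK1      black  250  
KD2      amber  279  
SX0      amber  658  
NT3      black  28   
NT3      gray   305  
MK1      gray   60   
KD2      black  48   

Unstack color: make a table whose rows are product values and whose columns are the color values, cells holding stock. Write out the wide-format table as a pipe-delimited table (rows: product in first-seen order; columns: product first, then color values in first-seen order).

| product | gray | green | amber | black |
| SX0 | 985 | 575 | 658 | 427 |
| KD2 | 711 | 801 | 279 | 48 |
| MK1 | 60 | 929 | 998 | 250 |
| NT3 | 305 | 169 | 927 | 28 |

Columns: product plus the 4 distinct color values (gray, green, amber, black).
For example, row SX0 column gray takes stock=985 from the long row (SX0, gray).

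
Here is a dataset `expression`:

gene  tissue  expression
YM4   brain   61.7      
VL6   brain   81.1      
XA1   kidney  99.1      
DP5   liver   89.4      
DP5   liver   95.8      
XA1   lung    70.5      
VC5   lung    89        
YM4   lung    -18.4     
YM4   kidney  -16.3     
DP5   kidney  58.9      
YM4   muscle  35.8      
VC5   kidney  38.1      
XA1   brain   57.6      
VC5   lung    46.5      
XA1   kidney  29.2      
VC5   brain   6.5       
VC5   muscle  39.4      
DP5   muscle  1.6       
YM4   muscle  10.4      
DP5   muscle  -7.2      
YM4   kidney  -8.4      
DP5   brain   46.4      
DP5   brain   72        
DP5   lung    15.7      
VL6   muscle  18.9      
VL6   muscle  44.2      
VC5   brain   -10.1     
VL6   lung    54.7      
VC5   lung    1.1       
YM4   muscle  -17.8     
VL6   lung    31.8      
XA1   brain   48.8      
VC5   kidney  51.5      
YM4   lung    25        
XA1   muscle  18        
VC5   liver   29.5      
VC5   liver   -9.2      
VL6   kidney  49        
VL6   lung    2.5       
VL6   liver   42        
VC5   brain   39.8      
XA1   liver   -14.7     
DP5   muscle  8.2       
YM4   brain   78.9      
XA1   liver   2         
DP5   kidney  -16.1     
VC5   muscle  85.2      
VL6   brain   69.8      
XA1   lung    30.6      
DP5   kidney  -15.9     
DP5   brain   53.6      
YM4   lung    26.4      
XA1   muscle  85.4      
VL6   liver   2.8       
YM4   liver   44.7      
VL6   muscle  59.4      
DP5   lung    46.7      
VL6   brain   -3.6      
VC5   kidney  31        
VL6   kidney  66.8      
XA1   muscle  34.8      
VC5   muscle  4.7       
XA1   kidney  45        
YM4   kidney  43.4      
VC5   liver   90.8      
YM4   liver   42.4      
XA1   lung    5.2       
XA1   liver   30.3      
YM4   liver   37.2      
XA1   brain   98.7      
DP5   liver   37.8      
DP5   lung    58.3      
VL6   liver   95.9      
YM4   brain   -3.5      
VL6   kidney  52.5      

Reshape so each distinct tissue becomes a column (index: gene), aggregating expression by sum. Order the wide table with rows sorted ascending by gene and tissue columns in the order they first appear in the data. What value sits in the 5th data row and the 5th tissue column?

28.4

With rows sorted ascending by gene, row 5 is gene=YM4. tissue columns in first-appearance order: brain, kidney, liver, lung, muscle; column 5 is muscle.
Long rows with gene=YM4, tissue=muscle: 35.8 + 10.4 + -17.8 = 28.4.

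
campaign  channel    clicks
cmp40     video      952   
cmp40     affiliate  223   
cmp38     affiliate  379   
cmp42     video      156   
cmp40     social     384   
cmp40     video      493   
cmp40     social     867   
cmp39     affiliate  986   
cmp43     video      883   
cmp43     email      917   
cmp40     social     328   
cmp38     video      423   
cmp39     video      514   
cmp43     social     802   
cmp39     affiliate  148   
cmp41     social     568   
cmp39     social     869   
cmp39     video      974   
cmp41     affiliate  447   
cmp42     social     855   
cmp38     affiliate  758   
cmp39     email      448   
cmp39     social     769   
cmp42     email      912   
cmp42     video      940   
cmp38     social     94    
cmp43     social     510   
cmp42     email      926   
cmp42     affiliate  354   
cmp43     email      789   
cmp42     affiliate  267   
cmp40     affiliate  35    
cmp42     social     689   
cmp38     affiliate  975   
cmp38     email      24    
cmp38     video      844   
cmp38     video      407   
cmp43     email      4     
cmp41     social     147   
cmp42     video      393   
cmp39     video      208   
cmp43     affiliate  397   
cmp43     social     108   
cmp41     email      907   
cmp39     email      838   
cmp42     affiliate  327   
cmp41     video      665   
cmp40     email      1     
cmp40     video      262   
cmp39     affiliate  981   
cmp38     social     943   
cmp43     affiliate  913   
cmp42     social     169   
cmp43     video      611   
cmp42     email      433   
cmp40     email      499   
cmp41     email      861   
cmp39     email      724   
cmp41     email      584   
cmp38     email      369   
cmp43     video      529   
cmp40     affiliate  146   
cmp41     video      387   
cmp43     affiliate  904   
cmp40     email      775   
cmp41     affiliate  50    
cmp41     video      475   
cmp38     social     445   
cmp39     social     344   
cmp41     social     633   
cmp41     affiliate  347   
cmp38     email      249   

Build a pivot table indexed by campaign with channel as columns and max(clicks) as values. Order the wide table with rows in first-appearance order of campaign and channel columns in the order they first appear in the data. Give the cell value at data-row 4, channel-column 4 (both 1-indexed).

With rows in first-appearance order of campaign, row 4 is campaign=cmp39. channel columns in first-appearance order: video, affiliate, social, email; column 4 is email.
Long rows with campaign=cmp39, channel=email: max(448, 838, 724) = 838.

838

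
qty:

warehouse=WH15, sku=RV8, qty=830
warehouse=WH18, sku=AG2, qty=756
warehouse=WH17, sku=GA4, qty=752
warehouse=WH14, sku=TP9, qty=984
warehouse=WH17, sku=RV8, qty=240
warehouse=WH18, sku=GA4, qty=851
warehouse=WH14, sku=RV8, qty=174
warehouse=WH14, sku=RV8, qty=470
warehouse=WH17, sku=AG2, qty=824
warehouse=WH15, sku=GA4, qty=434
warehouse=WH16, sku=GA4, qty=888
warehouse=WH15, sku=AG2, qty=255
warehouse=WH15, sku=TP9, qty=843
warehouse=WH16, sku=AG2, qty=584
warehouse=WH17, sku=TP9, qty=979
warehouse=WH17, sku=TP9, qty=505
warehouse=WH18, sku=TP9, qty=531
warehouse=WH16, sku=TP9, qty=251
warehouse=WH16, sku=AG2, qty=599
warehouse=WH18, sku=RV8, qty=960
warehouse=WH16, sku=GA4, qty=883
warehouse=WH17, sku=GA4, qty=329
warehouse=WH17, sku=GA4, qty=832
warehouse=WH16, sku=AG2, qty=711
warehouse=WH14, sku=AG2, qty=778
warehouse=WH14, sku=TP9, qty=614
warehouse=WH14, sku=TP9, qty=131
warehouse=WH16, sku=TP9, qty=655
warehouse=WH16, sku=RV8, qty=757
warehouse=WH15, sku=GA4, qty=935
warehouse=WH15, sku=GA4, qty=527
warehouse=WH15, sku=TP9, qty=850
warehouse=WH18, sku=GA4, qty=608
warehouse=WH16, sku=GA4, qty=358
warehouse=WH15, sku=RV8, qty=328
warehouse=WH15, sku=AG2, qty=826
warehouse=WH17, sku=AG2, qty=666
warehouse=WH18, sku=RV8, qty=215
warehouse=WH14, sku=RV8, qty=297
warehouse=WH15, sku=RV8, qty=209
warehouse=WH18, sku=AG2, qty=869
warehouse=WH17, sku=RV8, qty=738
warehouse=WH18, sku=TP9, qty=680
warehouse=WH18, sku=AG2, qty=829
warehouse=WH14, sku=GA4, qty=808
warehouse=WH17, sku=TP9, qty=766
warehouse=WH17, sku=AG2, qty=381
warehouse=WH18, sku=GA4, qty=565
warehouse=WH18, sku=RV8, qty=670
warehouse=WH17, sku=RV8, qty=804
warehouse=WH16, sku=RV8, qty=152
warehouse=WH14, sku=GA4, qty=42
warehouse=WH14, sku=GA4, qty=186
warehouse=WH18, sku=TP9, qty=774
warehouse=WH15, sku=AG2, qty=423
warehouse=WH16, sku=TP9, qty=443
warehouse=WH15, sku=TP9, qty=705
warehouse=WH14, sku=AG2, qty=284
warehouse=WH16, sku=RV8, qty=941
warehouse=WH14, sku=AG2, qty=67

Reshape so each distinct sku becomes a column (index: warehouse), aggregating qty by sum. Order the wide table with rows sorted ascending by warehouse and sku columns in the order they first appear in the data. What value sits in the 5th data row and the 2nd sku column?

2454

With rows sorted ascending by warehouse, row 5 is warehouse=WH18. sku columns in first-appearance order: RV8, AG2, GA4, TP9; column 2 is AG2.
Long rows with warehouse=WH18, sku=AG2: 756 + 869 + 829 = 2454.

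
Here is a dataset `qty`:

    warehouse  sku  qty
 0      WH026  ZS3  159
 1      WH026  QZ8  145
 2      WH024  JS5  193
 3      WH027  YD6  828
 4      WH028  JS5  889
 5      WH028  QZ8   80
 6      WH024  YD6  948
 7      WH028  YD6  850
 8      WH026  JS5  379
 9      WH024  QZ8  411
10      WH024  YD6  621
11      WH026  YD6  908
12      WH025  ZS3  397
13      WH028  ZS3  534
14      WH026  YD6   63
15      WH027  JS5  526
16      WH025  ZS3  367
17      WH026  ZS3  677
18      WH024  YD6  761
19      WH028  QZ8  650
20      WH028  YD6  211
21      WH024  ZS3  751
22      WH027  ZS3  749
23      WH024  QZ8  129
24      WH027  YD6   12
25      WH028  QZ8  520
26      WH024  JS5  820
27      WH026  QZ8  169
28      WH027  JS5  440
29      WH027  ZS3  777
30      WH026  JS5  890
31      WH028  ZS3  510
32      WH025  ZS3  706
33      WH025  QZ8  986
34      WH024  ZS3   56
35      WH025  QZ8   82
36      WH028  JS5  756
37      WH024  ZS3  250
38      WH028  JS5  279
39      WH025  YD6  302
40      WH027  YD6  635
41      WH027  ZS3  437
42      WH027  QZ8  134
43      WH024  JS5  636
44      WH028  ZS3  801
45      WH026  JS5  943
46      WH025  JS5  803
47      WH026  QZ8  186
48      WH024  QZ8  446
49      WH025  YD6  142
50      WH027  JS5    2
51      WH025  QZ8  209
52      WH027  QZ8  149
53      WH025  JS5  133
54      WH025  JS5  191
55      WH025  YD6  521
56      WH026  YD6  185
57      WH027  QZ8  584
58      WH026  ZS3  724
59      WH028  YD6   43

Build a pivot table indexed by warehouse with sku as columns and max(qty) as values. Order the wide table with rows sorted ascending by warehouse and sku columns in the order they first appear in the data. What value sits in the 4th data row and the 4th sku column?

With rows sorted ascending by warehouse, row 4 is warehouse=WH027. sku columns in first-appearance order: ZS3, QZ8, JS5, YD6; column 4 is YD6.
Long rows with warehouse=WH027, sku=YD6: max(828, 12, 635) = 828.

828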